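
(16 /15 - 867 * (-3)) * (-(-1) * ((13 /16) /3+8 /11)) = 20569337 /7920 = 2597.14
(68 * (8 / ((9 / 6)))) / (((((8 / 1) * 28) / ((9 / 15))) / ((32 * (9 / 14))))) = 4896 / 245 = 19.98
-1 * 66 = -66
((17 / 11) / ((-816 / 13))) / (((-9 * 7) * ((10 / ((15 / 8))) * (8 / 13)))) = 169 / 1419264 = 0.00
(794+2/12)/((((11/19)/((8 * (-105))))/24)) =-27654327.27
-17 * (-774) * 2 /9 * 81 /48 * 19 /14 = 375003 /56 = 6696.48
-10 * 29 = -290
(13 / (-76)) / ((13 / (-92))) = 23 / 19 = 1.21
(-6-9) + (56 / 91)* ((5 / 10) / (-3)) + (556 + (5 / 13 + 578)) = 43652 / 39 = 1119.28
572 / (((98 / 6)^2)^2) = 46332 / 5764801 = 0.01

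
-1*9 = -9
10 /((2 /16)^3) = 5120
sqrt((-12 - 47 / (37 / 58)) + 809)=sqrt(990231) / 37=26.89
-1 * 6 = -6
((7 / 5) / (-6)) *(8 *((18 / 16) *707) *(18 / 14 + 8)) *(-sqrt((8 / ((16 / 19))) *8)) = 27573 *sqrt(19) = 120187.92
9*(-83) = -747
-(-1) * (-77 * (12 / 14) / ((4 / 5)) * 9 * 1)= -1485 / 2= -742.50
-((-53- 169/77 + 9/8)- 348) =247675/616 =402.07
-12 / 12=-1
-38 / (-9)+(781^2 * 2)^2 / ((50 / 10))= 13393887174946 / 45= 297641937221.02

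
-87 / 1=-87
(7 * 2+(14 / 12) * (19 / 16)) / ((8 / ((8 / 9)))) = 1477 / 864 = 1.71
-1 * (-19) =19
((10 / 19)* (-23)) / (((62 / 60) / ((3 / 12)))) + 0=-2.93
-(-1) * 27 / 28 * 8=54 / 7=7.71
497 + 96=593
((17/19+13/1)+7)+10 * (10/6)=37.56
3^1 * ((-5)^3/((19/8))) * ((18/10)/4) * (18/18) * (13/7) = -17550/133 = -131.95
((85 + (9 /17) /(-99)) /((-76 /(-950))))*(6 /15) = 79470 /187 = 424.97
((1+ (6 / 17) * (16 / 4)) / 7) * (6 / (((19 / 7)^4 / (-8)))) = -675024 / 2215457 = -0.30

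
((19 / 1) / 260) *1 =19 / 260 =0.07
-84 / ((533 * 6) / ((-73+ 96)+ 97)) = -1680 / 533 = -3.15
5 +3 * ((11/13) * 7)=296/13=22.77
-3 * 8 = -24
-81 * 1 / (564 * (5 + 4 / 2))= -27 / 1316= -0.02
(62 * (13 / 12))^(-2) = 36 / 162409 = 0.00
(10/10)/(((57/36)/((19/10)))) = 6/5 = 1.20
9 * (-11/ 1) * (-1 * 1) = 99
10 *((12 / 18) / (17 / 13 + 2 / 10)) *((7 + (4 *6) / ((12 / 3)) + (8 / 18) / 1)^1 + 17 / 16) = 678925 / 10584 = 64.15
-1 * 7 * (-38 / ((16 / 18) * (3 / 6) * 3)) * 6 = 1197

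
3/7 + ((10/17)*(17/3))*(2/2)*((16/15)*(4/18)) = 691/567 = 1.22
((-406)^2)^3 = 4478743609109056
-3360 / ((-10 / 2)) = 672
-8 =-8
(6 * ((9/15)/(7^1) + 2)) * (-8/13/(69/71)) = -7.92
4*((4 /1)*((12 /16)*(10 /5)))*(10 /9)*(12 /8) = 40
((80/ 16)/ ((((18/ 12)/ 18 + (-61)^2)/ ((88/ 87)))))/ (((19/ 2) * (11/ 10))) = 3200/ 24603803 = 0.00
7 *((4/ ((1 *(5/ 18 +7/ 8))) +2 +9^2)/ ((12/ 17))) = 854063/ 996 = 857.49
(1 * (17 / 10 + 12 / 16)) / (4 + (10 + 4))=49 / 360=0.14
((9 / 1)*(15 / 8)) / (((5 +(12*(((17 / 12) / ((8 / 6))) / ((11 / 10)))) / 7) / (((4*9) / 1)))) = 18711 / 205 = 91.27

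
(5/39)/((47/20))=100/1833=0.05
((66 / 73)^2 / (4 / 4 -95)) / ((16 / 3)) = -0.00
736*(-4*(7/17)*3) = -61824/17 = -3636.71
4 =4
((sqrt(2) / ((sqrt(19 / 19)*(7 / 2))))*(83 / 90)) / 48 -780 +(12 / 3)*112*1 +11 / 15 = -4969 / 15 +83*sqrt(2) / 15120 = -331.26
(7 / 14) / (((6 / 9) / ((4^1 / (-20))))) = -3 / 20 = -0.15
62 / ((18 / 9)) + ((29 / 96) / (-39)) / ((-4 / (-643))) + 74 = 1553833 / 14976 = 103.75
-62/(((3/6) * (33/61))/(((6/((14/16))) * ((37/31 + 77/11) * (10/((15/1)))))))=-1983232/231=-8585.42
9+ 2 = 11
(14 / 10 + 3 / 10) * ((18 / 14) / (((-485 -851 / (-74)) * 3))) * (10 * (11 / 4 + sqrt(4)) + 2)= -5049 / 66290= -0.08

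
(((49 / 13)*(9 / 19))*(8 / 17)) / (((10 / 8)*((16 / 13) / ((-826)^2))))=601767432 / 1615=372611.41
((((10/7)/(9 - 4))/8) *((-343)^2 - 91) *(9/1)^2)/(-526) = -646.54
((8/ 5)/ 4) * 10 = 4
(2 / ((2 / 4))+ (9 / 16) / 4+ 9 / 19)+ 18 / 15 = 35351 / 6080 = 5.81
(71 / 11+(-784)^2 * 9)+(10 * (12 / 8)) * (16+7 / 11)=5532160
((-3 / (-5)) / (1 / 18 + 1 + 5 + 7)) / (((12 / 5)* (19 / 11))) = 99 / 8930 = 0.01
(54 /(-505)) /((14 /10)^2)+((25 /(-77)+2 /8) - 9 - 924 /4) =-52289581 /217756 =-240.13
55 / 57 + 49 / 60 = 677 / 380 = 1.78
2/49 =0.04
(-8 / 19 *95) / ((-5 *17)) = 8 / 17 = 0.47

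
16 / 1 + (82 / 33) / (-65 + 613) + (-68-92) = -1302007 / 9042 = -144.00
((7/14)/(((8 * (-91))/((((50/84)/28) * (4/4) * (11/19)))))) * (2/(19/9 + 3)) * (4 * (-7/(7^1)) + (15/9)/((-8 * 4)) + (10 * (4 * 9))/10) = -843425/7981395968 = -0.00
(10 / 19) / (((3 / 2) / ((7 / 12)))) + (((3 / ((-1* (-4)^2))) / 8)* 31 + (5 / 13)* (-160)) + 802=210545389 / 284544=739.94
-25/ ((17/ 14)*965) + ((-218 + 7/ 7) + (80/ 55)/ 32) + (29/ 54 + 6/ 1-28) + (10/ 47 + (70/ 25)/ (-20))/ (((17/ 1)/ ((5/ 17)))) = -1856453914109/ 7785911430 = -238.44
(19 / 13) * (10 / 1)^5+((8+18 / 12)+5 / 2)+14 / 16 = 146166.72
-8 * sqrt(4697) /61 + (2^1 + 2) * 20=80 - 8 * sqrt(4697) /61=71.01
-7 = -7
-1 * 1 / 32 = -1 / 32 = -0.03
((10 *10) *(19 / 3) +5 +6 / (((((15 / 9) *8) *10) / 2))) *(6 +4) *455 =17428957 / 6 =2904826.17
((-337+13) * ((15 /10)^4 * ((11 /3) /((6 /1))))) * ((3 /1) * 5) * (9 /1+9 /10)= -2381643 /16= -148852.69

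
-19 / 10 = -1.90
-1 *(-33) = 33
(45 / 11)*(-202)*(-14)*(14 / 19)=8524.59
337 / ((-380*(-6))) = 337 / 2280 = 0.15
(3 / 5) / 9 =1 / 15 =0.07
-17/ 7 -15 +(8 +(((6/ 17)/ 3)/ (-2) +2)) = -7.49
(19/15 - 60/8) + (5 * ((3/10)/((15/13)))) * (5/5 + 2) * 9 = 433/15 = 28.87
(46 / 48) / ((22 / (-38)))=-437 / 264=-1.66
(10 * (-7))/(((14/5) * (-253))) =25/253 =0.10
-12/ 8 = -3/ 2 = -1.50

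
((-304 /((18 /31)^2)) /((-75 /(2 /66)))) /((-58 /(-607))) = 22166426 /5813775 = 3.81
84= 84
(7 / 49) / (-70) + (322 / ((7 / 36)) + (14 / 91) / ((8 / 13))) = 1623123 / 980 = 1656.25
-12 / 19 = -0.63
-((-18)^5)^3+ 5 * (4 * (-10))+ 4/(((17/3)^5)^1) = 9579264905789834412913796/1419857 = 6746640616477458232.00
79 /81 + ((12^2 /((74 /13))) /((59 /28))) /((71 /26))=67438495 /12554433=5.37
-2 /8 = -1 /4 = -0.25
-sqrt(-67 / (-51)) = -sqrt(3417) / 51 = -1.15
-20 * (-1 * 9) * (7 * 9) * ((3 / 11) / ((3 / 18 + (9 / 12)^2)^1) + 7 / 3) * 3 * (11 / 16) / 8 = 253287 / 32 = 7915.22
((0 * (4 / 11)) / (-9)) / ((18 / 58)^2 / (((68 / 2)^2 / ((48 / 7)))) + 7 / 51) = 0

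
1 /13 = 0.08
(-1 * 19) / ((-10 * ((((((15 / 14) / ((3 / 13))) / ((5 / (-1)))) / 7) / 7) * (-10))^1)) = 6517 / 650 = 10.03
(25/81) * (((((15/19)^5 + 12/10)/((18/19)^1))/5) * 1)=6217823/63336006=0.10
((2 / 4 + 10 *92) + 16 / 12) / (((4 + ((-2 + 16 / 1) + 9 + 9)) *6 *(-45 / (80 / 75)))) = -5531 / 54675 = -0.10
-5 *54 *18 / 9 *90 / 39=-1246.15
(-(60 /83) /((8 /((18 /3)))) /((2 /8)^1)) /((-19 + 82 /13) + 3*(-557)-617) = 2340 /2482447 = 0.00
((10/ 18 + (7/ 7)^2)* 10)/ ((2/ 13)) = 910/ 9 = 101.11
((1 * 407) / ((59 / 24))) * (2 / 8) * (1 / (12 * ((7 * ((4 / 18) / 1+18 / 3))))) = 3663 / 46256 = 0.08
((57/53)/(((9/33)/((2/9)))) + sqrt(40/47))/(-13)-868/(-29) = 5370346/179829-2 * sqrt(470)/611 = 29.79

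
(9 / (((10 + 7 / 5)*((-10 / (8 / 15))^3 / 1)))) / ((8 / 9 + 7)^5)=-419904 / 107126117715625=-0.00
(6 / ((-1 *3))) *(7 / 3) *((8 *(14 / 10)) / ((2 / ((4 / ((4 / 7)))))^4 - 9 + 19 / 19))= 235298 / 35985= 6.54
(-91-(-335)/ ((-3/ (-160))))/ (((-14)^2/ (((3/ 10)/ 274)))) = 53327/ 537040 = 0.10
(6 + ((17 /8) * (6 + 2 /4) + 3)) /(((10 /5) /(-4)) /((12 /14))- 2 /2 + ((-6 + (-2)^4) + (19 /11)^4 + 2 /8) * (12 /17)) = 272542215 /142589188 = 1.91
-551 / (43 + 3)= -551 / 46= -11.98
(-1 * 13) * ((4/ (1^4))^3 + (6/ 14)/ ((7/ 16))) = -844.73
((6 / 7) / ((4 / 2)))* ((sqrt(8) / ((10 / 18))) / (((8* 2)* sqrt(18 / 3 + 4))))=27* sqrt(5) / 1400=0.04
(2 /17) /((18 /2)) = 2 /153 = 0.01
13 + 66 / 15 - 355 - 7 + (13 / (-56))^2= -5402483 / 15680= -344.55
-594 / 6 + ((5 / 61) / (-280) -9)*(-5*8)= 111452 / 427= 261.01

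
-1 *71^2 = -5041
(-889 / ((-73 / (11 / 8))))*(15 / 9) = 48895 / 1752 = 27.91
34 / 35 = 0.97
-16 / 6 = -8 / 3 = -2.67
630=630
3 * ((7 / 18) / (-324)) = -7 / 1944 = -0.00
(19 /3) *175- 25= 3250 /3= 1083.33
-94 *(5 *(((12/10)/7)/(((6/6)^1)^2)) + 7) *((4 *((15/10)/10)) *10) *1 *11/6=-56870/7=-8124.29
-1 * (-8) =8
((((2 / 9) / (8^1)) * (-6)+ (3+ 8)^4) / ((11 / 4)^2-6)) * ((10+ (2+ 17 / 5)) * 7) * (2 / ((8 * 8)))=9469691 / 300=31565.64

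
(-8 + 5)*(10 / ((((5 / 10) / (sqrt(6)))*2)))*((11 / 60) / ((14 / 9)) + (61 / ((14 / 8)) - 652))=74043*sqrt(6) / 4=45341.89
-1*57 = -57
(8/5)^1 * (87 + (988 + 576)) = 13208/5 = 2641.60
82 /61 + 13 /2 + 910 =111977 /122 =917.84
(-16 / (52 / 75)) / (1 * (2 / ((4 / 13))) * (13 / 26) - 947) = 48 / 1963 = 0.02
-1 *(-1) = 1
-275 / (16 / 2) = -275 / 8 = -34.38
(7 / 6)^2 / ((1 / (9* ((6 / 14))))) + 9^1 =57 / 4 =14.25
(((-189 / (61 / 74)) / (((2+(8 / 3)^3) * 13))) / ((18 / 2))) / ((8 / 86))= -902097 / 897676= -1.00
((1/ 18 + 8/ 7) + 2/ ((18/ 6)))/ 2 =235/ 252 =0.93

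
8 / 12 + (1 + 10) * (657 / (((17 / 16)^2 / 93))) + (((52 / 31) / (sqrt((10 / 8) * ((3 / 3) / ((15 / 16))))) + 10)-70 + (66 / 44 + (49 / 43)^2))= 26 * sqrt(3) / 31 + 1908656995171 / 3206166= 595309.68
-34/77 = -0.44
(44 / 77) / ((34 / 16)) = 32 / 119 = 0.27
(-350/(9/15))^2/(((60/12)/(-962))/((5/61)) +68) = 589225000/117639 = 5008.76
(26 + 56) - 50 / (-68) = 82.74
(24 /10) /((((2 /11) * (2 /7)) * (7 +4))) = 4.20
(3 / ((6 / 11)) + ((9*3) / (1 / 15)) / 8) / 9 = 449 / 72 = 6.24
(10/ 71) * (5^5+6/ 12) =31255/ 71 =440.21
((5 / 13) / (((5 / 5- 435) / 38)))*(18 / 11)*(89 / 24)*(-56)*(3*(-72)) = -10957680 / 4433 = -2471.84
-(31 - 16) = -15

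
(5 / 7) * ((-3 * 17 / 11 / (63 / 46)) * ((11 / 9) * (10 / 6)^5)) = -12218750 / 321489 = -38.01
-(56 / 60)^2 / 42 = -14 / 675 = -0.02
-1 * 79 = -79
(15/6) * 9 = 45/2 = 22.50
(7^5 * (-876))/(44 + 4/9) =-33126597/100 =-331265.97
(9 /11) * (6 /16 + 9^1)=675 /88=7.67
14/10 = 7/5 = 1.40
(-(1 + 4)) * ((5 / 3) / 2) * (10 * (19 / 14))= -2375 / 42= -56.55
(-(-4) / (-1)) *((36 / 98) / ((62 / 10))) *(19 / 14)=-3420 / 10633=-0.32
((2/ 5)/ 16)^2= 1/ 1600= 0.00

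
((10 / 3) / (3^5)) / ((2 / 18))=10 / 81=0.12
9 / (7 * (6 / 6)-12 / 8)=18 / 11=1.64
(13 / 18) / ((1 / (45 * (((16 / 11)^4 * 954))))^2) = 26669262381.84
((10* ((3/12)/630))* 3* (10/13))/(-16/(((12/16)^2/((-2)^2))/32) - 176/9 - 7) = -15/6007274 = -0.00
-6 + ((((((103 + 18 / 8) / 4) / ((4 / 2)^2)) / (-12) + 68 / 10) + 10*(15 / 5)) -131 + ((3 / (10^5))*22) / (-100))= -6044891021 / 60000000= -100.75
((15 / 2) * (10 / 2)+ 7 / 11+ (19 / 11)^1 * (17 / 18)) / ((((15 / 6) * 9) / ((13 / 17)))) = 102362 / 75735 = 1.35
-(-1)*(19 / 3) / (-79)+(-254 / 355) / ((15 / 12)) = -274517 / 420675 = -0.65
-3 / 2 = -1.50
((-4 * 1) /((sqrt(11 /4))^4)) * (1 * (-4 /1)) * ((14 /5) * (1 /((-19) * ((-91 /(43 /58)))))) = 11008 /4333615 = 0.00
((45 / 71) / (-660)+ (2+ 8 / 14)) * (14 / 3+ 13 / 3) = 505899 / 21868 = 23.13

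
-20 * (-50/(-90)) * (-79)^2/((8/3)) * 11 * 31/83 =-53204525/498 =-106836.40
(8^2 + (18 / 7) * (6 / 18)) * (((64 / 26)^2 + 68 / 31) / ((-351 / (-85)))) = 185386360 / 1430247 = 129.62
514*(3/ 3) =514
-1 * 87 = -87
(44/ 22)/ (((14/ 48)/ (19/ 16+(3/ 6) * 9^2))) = 2001/ 7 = 285.86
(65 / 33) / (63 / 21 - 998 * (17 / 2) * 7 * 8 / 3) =-65 / 5225429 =-0.00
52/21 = 2.48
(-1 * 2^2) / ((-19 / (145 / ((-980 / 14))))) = -58 / 133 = -0.44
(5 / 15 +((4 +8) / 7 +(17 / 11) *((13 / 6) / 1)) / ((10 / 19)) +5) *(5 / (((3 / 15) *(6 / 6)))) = 115135 / 308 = 373.81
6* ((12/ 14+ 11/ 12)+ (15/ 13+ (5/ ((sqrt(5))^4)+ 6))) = 49837/ 910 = 54.77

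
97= 97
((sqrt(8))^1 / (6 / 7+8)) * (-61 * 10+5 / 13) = -55475 * sqrt(2) / 403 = -194.67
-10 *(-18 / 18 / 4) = 5 / 2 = 2.50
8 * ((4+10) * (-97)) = -10864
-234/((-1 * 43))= 234/43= 5.44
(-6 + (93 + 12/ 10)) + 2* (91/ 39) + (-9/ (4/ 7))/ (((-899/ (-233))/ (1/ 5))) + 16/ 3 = 1750957/ 17980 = 97.38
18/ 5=3.60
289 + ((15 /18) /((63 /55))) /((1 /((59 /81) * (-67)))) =7761527 /30618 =253.50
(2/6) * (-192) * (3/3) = -64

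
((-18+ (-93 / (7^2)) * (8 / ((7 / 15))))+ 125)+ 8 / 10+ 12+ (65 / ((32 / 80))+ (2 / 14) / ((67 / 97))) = 57445693 / 229810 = 249.97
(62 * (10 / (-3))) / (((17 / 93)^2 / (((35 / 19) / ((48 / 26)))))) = -67774525 / 10982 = -6171.42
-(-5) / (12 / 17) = 85 / 12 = 7.08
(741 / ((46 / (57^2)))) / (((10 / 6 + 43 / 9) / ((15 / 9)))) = 36112635 / 2668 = 13535.47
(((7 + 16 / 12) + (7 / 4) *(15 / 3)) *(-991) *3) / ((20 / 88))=-446941 / 2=-223470.50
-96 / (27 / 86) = -2752 / 9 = -305.78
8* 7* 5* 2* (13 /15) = 485.33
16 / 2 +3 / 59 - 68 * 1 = -3537 / 59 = -59.95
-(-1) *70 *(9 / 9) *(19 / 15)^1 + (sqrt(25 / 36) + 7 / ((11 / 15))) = 2179 / 22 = 99.05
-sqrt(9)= -3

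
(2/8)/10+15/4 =151/40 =3.78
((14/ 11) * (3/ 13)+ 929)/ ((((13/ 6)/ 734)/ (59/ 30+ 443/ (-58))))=-1785405.41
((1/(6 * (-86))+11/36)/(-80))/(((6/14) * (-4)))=329/148608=0.00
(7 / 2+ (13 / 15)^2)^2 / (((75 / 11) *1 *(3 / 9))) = 40255259 / 5062500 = 7.95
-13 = -13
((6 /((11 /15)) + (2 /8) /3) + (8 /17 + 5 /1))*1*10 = 154115 /1122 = 137.36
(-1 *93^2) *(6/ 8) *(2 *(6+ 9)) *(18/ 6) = -1167615/ 2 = -583807.50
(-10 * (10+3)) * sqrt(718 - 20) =-130 * sqrt(698) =-3434.56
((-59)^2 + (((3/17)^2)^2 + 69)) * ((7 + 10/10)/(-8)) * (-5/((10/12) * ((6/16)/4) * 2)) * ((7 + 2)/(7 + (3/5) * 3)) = 106739867160/918731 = 116181.85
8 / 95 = 0.08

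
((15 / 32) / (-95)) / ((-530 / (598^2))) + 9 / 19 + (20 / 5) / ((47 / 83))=41144981 / 3786320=10.87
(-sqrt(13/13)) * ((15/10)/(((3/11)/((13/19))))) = -143/38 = -3.76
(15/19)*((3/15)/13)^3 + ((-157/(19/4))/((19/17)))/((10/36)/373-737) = 3937232668341/98112796248025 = 0.04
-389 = -389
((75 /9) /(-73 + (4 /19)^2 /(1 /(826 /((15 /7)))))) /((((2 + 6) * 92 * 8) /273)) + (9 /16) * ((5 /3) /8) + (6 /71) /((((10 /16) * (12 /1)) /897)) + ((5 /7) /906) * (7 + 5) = 10.23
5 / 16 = 0.31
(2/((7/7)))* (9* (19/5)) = 342/5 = 68.40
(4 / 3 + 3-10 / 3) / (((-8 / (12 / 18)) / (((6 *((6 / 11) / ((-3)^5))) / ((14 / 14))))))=1 / 891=0.00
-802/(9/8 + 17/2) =-6416/77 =-83.32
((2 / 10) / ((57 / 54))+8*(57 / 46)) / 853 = 22074 / 1863805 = 0.01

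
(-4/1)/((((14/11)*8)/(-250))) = 1375/14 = 98.21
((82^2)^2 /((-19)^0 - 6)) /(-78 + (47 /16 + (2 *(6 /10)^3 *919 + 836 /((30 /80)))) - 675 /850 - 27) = -922328390400 /257395441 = -3583.31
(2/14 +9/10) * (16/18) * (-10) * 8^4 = -2392064/63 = -37969.27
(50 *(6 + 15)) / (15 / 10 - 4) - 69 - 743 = -1232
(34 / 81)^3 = 39304 / 531441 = 0.07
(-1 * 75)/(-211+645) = -75/434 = -0.17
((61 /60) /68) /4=61 /16320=0.00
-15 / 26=-0.58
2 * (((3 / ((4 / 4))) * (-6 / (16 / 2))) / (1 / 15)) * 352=-23760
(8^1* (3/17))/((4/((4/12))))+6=104/17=6.12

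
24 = 24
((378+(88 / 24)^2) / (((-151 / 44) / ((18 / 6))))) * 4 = -620048 / 453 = -1368.76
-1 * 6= -6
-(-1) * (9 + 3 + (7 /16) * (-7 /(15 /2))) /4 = 2.90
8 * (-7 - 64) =-568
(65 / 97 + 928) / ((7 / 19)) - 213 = 2307.68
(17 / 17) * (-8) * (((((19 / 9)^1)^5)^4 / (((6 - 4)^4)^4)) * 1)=-37589973457545958193355601 / 99595595440594360737792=-377.43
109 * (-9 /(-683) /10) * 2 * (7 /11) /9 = 0.02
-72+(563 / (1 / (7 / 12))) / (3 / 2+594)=-510571 / 7146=-71.45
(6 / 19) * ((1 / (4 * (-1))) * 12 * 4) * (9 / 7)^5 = -4251528 / 319333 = -13.31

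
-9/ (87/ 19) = -57/ 29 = -1.97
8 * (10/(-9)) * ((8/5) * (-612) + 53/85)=8698.46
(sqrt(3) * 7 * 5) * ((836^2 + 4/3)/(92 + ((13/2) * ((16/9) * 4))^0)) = 73384220 * sqrt(3)/279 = 455574.18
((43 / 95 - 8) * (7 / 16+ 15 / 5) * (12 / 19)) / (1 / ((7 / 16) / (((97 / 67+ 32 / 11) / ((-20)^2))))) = -3051677475 / 4636684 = -658.16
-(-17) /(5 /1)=17 /5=3.40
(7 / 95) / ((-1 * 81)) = -7 / 7695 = -0.00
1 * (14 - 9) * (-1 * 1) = -5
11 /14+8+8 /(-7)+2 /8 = 221 /28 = 7.89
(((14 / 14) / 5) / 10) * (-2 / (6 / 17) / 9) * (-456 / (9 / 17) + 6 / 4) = 87703 / 8100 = 10.83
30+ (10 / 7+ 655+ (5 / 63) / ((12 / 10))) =259495 / 378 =686.49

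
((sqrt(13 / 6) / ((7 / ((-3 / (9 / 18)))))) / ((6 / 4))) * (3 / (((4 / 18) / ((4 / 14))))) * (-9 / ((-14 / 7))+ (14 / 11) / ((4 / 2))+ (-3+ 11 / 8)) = -11.39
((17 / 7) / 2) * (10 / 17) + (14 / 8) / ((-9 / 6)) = -19 / 42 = -0.45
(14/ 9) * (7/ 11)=98/ 99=0.99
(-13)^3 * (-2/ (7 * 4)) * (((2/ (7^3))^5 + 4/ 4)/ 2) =10430392637415075/ 132931722278404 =78.46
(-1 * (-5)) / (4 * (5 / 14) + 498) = 35 / 3496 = 0.01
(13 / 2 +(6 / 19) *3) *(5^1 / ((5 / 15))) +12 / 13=55641 / 494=112.63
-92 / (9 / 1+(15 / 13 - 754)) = 598 / 4835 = 0.12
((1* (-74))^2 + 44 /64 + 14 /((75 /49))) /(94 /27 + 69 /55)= 651717099 /562640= 1158.32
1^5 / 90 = 1 / 90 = 0.01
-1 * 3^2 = -9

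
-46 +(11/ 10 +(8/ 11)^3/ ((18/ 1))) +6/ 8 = -10572337/ 239580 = -44.13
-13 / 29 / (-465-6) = 0.00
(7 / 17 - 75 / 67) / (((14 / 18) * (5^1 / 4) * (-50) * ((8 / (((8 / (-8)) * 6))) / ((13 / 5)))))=-141453 / 4983125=-0.03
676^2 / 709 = 456976 / 709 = 644.54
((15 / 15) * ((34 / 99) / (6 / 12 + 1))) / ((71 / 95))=6460 / 21087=0.31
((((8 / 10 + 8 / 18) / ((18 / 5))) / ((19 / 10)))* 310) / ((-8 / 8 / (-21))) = 607600 / 513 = 1184.41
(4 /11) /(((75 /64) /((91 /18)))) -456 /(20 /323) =-54669022 /7425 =-7362.83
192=192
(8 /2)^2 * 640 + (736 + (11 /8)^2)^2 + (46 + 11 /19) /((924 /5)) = 3324147692295 /5992448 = 554722.83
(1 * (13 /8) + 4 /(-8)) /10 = 9 /80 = 0.11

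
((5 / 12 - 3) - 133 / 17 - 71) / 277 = -0.29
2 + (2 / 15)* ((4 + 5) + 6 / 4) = 17 / 5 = 3.40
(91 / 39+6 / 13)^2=11881 / 1521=7.81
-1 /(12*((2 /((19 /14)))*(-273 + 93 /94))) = 893 /4295592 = 0.00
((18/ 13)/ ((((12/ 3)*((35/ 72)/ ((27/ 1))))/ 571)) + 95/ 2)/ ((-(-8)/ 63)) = 90300969/ 1040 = 86827.85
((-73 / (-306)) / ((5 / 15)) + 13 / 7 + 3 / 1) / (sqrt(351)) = 3979 * sqrt(39) / 83538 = 0.30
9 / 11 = 0.82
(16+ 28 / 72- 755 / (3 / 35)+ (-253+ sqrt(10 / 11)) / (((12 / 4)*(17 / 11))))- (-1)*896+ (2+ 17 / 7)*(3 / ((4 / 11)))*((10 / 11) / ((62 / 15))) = -34025573 / 4284+ sqrt(110) / 51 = -7942.27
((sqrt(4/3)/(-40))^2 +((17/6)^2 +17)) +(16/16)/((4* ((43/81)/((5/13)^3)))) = 8521233013/340095600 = 25.06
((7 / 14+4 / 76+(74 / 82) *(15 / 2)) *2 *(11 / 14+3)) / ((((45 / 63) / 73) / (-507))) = -11186907849 / 3895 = -2872120.12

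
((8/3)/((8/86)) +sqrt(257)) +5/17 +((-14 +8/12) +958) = 989.66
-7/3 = -2.33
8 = 8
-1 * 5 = -5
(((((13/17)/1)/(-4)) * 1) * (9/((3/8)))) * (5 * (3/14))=-585/119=-4.92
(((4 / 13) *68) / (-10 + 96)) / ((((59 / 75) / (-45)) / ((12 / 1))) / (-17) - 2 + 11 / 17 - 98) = -93636000 / 38238082519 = -0.00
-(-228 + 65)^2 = -26569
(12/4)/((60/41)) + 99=2021/20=101.05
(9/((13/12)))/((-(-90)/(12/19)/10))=144/247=0.58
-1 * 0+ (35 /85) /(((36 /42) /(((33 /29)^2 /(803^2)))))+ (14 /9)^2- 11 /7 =73293625255 /86398000542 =0.85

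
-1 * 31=-31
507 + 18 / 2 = 516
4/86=2/43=0.05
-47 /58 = -0.81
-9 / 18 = -1 / 2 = -0.50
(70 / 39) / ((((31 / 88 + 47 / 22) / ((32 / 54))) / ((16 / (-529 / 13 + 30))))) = -0.64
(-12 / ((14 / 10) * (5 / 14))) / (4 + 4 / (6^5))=-46656 / 7777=-6.00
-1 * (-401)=401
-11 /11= -1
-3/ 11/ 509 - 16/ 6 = -44801/ 16797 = -2.67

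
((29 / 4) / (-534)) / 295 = -29 / 630120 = -0.00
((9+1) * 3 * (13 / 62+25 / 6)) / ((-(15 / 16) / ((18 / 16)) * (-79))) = 4884 / 2449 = 1.99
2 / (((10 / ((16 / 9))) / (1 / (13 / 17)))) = 272 / 585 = 0.46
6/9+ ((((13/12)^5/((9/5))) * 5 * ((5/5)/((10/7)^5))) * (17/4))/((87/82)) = 5388626483347/1558683648000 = 3.46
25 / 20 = 5 / 4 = 1.25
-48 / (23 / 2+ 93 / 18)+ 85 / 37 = -539 / 925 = -0.58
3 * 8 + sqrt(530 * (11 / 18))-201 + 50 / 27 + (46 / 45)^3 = -15863039 / 91125 + sqrt(2915) / 3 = -156.08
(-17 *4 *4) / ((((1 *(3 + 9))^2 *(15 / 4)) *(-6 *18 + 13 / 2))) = 136 / 27405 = 0.00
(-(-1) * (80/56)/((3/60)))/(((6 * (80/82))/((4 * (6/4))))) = 205/7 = 29.29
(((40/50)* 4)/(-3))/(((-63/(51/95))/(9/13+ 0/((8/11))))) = 272/43225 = 0.01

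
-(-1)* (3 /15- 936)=-4679 /5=-935.80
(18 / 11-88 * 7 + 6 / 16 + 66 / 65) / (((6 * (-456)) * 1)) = 3506207 / 15649920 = 0.22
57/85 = 0.67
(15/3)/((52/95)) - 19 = -513/52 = -9.87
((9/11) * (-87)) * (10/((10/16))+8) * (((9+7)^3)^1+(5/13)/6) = -1000652076/143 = -6997566.97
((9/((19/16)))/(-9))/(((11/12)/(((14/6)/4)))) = -112/209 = -0.54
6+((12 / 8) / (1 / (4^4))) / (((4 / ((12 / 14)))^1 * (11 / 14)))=1218 / 11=110.73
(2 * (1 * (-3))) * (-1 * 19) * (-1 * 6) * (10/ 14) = -3420/ 7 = -488.57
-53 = -53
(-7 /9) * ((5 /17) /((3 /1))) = -35 /459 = -0.08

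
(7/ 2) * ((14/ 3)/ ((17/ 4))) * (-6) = -392/ 17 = -23.06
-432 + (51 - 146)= -527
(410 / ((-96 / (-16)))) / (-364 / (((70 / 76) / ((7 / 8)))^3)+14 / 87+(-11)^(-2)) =-1438690000 / 6567065063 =-0.22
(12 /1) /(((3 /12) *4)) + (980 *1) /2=502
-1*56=-56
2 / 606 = 1 / 303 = 0.00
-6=-6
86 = 86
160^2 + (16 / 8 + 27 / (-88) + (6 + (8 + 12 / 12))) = 2254269 / 88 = 25616.69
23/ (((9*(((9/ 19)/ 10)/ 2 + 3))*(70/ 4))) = 3496/ 72387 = 0.05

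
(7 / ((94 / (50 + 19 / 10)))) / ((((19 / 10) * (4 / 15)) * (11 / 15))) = 817425 / 78584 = 10.40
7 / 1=7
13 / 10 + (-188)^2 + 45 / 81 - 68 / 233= 741196471 / 20970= 35345.56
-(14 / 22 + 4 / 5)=-79 / 55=-1.44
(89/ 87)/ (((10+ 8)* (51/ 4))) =178/ 39933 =0.00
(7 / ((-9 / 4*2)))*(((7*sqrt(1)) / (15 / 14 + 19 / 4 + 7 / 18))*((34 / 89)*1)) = -93296 / 139285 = -0.67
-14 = -14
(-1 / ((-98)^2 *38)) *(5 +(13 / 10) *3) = -89 / 3649520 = -0.00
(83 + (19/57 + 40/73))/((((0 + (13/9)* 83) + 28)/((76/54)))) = 63460/79497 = 0.80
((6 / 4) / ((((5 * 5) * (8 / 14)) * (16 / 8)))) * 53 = 1113 / 400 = 2.78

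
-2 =-2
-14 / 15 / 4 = -7 / 30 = -0.23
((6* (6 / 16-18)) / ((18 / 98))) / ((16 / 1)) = -2303 / 64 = -35.98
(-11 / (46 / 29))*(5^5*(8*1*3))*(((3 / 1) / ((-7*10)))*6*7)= 21532500 / 23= 936195.65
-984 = -984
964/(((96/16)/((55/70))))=2651/21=126.24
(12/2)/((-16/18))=-27/4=-6.75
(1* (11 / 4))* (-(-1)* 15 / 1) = 165 / 4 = 41.25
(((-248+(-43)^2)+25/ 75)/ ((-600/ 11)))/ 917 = -13211/ 412650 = -0.03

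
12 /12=1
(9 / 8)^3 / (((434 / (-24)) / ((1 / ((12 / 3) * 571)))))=-2187 / 63440384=-0.00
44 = 44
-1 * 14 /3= -14 /3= -4.67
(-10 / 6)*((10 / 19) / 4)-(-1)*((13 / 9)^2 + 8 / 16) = 3643 / 1539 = 2.37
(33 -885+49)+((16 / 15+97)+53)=-9779 / 15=-651.93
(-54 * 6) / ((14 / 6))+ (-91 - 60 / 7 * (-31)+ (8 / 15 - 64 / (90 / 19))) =7207 / 315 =22.88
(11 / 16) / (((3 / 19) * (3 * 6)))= 209 / 864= 0.24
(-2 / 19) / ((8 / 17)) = -17 / 76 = -0.22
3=3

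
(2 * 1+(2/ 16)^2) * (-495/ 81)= -2365/ 192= -12.32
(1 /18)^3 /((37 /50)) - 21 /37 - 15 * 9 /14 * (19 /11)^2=-2680904027 /91384524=-29.34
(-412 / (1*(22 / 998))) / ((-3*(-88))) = -51397 / 726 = -70.79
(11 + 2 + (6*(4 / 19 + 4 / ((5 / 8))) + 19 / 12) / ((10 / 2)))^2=14670296641 / 32490000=451.53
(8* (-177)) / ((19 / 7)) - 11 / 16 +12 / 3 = -157585 / 304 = -518.37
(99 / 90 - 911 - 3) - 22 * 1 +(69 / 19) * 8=-172111 / 190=-905.85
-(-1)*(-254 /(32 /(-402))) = 25527 /8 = 3190.88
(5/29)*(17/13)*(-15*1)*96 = -122400/377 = -324.67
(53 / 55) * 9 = 477 / 55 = 8.67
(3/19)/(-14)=-3/266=-0.01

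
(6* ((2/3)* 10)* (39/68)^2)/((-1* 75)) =-507/2890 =-0.18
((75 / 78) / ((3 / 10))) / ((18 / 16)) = 1000 / 351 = 2.85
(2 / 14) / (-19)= -1 / 133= -0.01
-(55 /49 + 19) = -986 /49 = -20.12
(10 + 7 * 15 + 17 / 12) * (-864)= -100584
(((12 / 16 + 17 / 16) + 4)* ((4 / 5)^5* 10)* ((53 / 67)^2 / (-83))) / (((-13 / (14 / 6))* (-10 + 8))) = -39011392 / 3027269375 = -0.01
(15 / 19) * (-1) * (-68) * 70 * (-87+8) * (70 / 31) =-394842000 / 589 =-670359.93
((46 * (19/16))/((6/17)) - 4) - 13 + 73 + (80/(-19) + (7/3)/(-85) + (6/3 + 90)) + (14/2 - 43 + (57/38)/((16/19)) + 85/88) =150806383/568480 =265.28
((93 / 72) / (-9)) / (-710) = 31 / 153360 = 0.00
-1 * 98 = -98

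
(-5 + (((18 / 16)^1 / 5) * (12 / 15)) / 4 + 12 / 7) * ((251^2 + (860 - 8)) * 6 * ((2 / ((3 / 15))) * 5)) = -62078798.79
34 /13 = 2.62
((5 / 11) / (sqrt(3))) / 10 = sqrt(3) / 66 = 0.03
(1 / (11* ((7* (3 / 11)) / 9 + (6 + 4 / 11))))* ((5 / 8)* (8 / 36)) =5 / 2604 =0.00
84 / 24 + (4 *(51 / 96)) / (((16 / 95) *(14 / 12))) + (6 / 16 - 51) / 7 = 3173 / 448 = 7.08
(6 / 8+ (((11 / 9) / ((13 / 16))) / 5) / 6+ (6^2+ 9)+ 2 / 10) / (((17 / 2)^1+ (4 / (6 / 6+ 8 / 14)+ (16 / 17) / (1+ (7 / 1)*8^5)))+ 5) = 4617070530193 / 1610495322930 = 2.87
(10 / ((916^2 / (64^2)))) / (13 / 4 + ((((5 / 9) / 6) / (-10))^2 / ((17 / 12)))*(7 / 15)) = 39657600 / 2640247027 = 0.02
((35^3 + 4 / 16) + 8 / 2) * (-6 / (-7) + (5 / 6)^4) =2084103067 / 36288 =57432.29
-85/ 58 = -1.47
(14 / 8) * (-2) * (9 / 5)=-63 / 10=-6.30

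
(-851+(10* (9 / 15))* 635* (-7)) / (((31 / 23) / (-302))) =191160866 / 31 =6166479.55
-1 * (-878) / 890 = 439 / 445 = 0.99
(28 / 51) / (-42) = -2 / 153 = -0.01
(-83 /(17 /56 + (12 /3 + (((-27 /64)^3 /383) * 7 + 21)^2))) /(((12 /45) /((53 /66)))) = -38800686250861789184 /69119100433358812001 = -0.56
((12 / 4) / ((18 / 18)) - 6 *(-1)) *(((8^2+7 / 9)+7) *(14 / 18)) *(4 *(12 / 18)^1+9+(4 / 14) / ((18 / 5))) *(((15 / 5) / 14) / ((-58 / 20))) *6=-4780400 / 1827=-2616.53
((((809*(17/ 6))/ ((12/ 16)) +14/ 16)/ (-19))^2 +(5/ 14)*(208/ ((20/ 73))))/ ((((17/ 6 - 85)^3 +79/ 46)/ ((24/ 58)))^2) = 234945474618850416/ 16141196938904043145760887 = 0.00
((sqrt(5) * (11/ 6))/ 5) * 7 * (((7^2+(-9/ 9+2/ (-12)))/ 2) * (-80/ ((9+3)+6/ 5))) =-10045 * sqrt(5)/ 27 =-831.90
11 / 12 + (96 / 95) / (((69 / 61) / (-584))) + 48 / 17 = -230886317 / 445740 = -517.98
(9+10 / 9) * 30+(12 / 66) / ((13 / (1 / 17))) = 2212216 / 7293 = 303.33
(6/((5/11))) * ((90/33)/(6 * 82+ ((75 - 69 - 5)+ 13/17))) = 102/1399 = 0.07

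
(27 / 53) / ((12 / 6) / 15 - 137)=-405 / 108809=-0.00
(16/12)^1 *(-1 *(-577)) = 2308/3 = 769.33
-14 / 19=-0.74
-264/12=-22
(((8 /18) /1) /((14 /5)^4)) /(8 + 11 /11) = 625 /777924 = 0.00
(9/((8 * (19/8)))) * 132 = 1188/19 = 62.53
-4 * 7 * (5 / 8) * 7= -245 / 2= -122.50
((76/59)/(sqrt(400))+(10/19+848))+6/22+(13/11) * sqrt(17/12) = 13 * sqrt(51)/66+52336676/61655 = 850.27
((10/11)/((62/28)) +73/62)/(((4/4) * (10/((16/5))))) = 4332/8525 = 0.51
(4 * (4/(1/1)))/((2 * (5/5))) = 8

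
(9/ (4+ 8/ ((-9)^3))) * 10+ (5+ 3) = 44437/ 1454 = 30.56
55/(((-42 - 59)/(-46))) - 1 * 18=712/101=7.05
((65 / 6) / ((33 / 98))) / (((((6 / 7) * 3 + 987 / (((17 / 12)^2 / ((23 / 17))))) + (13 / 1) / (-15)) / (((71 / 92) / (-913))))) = -38885043925 / 953851188635796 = -0.00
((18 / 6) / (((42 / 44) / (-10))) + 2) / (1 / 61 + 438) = -12566 / 187033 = -0.07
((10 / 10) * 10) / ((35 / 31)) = 62 / 7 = 8.86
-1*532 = -532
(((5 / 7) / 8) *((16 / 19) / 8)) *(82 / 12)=205 / 3192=0.06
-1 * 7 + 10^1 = 3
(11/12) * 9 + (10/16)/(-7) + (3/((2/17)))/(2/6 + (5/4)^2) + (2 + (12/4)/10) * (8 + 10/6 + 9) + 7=781267/10920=71.54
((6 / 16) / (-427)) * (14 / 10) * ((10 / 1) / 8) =-3 / 1952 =-0.00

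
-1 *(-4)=4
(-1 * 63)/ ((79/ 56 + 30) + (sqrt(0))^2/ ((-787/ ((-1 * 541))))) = -3528/ 1759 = -2.01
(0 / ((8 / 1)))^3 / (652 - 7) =0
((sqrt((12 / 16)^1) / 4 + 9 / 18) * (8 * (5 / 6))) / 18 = 5 * sqrt(3) / 108 + 5 / 27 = 0.27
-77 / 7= -11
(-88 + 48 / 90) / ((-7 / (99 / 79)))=43296 / 2765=15.66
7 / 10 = 0.70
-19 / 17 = -1.12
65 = 65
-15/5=-3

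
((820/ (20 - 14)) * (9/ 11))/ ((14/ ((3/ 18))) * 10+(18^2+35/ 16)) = 19680/ 205249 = 0.10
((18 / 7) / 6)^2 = 9 / 49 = 0.18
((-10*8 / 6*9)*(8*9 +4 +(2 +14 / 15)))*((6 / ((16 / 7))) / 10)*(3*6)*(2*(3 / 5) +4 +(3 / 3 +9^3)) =-822600576 / 25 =-32904023.04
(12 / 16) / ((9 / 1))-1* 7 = -83 / 12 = -6.92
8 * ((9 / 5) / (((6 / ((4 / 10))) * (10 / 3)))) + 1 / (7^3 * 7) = 86561 / 300125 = 0.29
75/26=2.88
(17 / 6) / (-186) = -17 / 1116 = -0.02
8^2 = 64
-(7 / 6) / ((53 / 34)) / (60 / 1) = -119 / 9540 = -0.01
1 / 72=0.01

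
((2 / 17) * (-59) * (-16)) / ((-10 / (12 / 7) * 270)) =-1888 / 26775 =-0.07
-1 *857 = -857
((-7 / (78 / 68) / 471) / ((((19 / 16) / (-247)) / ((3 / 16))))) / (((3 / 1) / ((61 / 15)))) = 14518 / 21195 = 0.68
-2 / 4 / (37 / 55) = -55 / 74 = -0.74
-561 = -561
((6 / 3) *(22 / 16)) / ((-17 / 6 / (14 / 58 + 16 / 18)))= -3245 / 2958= -1.10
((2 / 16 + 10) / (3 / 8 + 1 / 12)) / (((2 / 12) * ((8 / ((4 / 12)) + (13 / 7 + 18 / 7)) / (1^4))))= 10206 / 2189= 4.66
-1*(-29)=29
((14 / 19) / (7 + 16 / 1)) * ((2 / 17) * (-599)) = -16772 / 7429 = -2.26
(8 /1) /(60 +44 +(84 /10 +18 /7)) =35 /503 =0.07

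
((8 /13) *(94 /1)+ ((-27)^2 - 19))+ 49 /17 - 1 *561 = 46350 /221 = 209.73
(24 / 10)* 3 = 36 / 5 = 7.20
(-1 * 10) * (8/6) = -40/3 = -13.33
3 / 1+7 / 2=13 / 2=6.50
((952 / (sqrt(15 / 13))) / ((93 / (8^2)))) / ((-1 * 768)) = -238 * sqrt(195) / 4185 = -0.79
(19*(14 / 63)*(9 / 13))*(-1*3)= -8.77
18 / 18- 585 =-584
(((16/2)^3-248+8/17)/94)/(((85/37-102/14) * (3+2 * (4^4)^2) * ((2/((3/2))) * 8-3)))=-62382/111147311975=-0.00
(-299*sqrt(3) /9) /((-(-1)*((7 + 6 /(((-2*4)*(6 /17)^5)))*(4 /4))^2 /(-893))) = 245316501504*sqrt(3) /139628160997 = 3.04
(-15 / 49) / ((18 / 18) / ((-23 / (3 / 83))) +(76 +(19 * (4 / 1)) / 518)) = -0.00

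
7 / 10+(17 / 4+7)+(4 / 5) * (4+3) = 351 / 20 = 17.55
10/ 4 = 5/ 2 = 2.50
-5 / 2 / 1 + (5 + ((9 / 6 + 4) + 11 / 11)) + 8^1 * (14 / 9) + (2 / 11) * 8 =2267 / 99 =22.90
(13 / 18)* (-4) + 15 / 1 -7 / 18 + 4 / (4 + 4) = 110 / 9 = 12.22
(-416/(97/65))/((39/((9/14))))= -3120/679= -4.59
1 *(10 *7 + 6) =76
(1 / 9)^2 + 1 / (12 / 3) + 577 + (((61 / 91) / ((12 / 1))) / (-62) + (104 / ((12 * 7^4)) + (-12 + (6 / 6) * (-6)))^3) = -18980936325406353667 / 3614569104817944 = -5251.23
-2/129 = -0.02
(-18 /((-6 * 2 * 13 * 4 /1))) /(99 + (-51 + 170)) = 3 /22672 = 0.00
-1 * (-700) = 700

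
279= 279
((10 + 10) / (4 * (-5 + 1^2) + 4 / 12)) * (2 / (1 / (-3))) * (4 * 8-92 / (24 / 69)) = -83700 / 47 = -1780.85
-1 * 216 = -216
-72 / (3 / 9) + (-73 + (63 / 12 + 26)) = -1031 / 4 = -257.75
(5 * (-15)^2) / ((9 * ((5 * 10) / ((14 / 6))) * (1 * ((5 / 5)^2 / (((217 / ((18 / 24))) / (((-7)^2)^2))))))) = 310 / 441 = 0.70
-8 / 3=-2.67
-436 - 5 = -441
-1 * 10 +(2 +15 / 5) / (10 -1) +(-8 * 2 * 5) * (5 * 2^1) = -7285 / 9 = -809.44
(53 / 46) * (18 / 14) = 477 / 322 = 1.48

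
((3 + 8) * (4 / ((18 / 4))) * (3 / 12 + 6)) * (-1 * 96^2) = -563200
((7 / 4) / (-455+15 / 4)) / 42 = -1 / 10830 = -0.00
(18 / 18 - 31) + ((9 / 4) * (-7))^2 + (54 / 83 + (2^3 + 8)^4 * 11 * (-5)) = -3604261.29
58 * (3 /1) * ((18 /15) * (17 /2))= 8874 /5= 1774.80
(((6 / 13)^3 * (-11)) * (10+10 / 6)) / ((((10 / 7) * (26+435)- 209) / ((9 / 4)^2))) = -654885 / 4609306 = -0.14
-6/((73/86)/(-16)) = 8256/73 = 113.10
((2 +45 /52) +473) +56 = 27657 /52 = 531.87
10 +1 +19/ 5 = 74/ 5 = 14.80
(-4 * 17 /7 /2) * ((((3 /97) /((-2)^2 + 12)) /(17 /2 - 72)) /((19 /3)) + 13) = -413819695 /6553708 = -63.14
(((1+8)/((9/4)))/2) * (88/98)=88/49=1.80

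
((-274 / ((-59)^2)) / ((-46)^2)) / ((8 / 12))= -411 / 7365796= -0.00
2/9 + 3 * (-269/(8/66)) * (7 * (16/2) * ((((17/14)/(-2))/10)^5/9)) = 283674611767/1106380800000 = 0.26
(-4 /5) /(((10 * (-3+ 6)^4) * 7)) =-2 /14175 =-0.00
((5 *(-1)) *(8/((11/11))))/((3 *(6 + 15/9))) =-40/23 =-1.74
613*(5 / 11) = 3065 / 11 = 278.64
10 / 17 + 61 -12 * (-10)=3087 / 17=181.59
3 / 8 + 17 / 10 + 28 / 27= 3361 / 1080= 3.11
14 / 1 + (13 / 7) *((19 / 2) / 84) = 16711 / 1176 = 14.21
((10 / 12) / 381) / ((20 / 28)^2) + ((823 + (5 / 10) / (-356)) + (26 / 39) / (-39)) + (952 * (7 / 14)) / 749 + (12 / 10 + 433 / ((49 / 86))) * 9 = 2128356071893367 / 277344423720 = 7674.05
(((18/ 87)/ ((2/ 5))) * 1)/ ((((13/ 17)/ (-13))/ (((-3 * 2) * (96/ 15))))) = 9792/ 29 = 337.66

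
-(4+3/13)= -4.23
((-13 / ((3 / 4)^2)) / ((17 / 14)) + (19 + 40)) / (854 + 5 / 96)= 195680 / 4181439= 0.05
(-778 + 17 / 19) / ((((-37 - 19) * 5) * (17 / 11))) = 1.80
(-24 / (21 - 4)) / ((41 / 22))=-528 / 697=-0.76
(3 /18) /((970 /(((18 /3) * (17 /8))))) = 17 /7760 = 0.00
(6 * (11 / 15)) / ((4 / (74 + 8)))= 451 / 5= 90.20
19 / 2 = 9.50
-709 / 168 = -4.22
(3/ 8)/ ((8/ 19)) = 57/ 64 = 0.89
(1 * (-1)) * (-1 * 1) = 1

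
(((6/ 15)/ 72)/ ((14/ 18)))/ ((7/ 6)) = 3/ 490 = 0.01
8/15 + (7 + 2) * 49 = 6623/15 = 441.53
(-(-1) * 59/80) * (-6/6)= -59/80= -0.74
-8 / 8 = -1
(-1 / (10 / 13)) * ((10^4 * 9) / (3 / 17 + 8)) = -1989000 / 139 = -14309.35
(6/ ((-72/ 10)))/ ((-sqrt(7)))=5 *sqrt(7)/ 42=0.31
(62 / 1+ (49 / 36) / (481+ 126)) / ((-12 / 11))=-56.84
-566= -566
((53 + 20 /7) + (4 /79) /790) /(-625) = -12201169 /136521875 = -0.09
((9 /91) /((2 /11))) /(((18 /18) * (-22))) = -9 /364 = -0.02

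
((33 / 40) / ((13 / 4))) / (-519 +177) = -11 / 14820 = -0.00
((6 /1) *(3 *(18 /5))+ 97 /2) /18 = 1133 /180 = 6.29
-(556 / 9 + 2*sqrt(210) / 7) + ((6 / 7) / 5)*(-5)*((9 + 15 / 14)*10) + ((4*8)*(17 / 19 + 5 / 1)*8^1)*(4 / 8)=602.28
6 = 6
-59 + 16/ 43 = -58.63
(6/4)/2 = 0.75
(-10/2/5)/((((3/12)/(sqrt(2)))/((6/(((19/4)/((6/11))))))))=-576 *sqrt(2)/209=-3.90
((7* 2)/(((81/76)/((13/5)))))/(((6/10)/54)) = 27664/9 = 3073.78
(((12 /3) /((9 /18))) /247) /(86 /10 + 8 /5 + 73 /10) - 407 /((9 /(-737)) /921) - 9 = 30695795.34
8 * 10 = 80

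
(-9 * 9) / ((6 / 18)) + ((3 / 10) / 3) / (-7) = -17011 / 70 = -243.01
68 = 68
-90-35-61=-186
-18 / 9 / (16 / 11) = -11 / 8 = -1.38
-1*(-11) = 11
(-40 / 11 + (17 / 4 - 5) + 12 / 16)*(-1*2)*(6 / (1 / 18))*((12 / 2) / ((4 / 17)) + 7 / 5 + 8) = 301536 / 11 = 27412.36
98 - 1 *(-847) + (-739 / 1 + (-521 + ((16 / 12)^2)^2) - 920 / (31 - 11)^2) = -254453 / 810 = -314.14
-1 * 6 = -6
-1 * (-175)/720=35/144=0.24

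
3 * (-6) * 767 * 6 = -82836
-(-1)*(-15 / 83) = -15 / 83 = -0.18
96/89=1.08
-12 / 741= -4 / 247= -0.02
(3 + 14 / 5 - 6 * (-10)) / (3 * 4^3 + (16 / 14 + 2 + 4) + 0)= 2303 / 6970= 0.33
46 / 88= 23 / 44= 0.52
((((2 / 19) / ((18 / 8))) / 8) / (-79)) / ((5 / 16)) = -16 / 67545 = -0.00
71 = 71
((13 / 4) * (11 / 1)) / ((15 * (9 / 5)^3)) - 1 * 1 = -5173 / 8748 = -0.59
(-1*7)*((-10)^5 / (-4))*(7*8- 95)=6825000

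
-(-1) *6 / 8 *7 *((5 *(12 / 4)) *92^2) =666540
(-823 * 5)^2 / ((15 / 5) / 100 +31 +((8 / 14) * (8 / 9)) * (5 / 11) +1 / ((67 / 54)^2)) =5267718018832500 / 9926954131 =530647.97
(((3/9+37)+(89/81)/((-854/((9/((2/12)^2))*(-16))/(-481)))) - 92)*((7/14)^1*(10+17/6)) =-11494153/549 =-20936.53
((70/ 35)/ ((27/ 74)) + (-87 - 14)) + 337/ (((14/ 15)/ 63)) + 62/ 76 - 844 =11187913/ 513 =21808.80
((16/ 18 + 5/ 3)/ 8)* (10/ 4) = 0.80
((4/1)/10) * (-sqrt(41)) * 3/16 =-3 * sqrt(41)/40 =-0.48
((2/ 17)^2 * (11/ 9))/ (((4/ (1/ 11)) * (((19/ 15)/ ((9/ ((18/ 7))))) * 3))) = 35/ 98838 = 0.00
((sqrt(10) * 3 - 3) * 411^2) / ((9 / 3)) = -168921+168921 * sqrt(10) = 365254.10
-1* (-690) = 690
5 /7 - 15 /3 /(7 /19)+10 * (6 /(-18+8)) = -132 /7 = -18.86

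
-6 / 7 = -0.86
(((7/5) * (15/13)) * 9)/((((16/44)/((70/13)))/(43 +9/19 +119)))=224625555/6422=34977.51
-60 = -60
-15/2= -7.50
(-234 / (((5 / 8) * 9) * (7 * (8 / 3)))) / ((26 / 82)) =-246 / 35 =-7.03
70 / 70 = 1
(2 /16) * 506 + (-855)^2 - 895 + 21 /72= 17524645 /24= 730193.54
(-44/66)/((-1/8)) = 16/3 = 5.33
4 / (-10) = -2 / 5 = -0.40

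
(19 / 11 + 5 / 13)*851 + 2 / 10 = 1285153 / 715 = 1797.42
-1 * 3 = -3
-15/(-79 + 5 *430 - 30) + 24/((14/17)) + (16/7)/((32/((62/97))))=40440394/1385839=29.18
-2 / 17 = -0.12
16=16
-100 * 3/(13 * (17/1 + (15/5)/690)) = -69000/50843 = -1.36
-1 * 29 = -29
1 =1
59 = 59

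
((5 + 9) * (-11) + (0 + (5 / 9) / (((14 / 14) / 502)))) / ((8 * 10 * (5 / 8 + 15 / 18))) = 562 / 525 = 1.07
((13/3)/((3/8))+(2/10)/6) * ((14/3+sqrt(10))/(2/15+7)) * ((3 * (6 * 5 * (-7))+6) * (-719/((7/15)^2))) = 26203083.65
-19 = -19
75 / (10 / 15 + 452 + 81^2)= 225 / 21041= 0.01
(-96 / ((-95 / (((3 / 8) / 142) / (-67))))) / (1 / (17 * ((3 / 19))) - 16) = 918 / 360176255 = 0.00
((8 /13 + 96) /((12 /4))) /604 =314 /5889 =0.05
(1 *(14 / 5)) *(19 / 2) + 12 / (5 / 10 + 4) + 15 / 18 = 301 / 10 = 30.10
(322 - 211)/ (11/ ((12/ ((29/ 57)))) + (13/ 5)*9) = 379620/ 81623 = 4.65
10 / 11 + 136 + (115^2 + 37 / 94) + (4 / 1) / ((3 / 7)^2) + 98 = 125464241 / 9306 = 13482.08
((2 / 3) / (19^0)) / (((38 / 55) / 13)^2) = 511225 / 2166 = 236.02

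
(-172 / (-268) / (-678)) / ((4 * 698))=-43 / 126829392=-0.00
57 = 57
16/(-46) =-8/23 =-0.35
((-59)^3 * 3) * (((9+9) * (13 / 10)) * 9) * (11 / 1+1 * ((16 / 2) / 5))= -40873912443 / 25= -1634956497.72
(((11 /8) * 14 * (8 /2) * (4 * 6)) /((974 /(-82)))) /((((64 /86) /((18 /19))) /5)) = -990.29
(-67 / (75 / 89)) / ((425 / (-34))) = 11926 / 1875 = 6.36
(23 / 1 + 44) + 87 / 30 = 69.90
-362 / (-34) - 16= -91 / 17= -5.35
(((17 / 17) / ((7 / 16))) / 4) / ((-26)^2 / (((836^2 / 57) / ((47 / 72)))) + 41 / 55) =4414080 / 6036373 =0.73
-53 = -53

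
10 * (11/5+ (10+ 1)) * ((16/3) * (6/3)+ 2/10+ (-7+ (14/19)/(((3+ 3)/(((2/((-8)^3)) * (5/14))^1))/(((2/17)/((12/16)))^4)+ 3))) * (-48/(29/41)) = -4518953936711808/130466846185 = -34636.80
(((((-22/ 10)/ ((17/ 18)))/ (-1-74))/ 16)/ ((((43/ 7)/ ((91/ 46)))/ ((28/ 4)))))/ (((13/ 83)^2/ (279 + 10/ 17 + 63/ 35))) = 932522051769/ 18578365000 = 50.19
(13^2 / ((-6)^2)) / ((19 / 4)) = 169 / 171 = 0.99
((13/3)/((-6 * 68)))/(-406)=13/496944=0.00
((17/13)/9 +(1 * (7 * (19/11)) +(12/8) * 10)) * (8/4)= 70106/1287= 54.47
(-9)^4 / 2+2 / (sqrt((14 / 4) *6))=2 *sqrt(21) / 21+6561 / 2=3280.94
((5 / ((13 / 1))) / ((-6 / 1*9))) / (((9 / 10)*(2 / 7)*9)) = -175 / 56862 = -0.00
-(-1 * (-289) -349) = 60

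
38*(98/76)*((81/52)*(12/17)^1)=53.88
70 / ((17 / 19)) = 1330 / 17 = 78.24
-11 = -11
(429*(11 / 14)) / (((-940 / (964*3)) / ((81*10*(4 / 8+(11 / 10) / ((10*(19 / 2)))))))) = -67155187671 / 156275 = -429724.45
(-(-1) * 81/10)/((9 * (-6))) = -3/20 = -0.15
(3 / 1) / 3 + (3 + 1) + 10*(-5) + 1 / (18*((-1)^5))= -811 / 18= -45.06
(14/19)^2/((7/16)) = 448/361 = 1.24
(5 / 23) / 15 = 1 / 69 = 0.01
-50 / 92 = -25 / 46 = -0.54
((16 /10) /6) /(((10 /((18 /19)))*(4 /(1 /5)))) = 3 /2375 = 0.00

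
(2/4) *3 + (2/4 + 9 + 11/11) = 12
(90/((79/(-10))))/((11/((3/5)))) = -0.62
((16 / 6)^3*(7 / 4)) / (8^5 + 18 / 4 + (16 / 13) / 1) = 3328 / 3286737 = 0.00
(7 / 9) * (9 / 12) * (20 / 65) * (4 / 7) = 4 / 39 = 0.10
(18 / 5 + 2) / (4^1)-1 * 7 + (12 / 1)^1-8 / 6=5.07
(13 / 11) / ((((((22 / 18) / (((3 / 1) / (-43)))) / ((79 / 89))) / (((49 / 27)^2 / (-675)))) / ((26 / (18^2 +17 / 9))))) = 9158786 / 392900772825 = 0.00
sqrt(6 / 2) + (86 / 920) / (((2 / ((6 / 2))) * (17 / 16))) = 258 / 1955 + sqrt(3) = 1.86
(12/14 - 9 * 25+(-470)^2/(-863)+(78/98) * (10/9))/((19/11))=-668746067/2410359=-277.45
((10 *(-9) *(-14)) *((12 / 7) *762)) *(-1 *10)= -16459200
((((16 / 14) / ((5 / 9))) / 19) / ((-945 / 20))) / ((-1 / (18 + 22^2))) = 16064 / 13965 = 1.15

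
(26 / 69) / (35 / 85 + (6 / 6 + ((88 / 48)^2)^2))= 190944 / 6440023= 0.03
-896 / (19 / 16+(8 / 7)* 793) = -0.99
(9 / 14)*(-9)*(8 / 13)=-324 / 91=-3.56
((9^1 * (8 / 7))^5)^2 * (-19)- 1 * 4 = -71134218610995162052 / 282475249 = -251824607156.98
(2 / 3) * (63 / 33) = 14 / 11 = 1.27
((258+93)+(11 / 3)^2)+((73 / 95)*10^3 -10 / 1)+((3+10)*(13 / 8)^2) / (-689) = 651269021 / 580032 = 1122.82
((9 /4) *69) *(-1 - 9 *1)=-3105 /2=-1552.50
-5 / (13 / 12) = -60 / 13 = -4.62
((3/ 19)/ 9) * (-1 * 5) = -5/ 57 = -0.09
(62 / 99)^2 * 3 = 3844 / 3267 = 1.18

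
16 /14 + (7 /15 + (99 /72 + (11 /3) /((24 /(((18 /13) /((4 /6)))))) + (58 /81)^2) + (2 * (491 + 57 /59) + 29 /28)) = 696617207899 /704520180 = 988.78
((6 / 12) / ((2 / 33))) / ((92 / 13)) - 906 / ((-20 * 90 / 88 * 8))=184987 / 27600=6.70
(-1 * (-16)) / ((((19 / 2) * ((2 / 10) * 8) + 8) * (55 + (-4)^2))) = 20 / 2059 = 0.01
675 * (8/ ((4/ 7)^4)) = 1620675/ 32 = 50646.09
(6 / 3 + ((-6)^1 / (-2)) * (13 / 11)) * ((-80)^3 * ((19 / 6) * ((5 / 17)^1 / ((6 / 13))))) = -9642880000 / 1683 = -5729578.13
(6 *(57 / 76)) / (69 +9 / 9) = 9 / 140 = 0.06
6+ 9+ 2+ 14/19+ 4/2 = 375/19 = 19.74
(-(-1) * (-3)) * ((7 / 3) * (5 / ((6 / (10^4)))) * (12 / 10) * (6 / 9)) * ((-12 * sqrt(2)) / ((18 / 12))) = 1120000 * sqrt(2) / 3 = 527973.06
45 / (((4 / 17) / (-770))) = -294525 / 2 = -147262.50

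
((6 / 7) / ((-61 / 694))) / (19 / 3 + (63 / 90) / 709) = -88568280 / 57530137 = -1.54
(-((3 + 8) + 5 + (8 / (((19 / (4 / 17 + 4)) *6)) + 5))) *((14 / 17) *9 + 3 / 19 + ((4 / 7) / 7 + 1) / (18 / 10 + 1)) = -12126748335 / 71569694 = -169.44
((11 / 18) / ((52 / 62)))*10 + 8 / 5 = 10397 / 1170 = 8.89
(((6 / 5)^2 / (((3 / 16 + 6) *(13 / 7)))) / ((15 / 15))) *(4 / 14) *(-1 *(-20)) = 512 / 715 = 0.72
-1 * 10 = -10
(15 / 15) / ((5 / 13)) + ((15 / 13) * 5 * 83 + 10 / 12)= 188089 / 390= 482.28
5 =5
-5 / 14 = -0.36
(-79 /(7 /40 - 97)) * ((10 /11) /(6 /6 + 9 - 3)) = 31600 /298221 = 0.11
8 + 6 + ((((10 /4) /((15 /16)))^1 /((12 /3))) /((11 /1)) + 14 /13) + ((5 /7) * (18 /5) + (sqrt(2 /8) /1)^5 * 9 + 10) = 2689747 /96096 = 27.99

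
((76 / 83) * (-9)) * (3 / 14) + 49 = 47.23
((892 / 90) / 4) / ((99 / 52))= 5798 / 4455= 1.30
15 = 15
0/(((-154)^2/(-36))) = 0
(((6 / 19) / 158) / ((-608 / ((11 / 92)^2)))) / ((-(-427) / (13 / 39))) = -121 / 3298282125824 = -0.00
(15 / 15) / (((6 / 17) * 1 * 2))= 17 / 12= 1.42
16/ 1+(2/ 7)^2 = 16.08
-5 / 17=-0.29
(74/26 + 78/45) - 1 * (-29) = 6548/195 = 33.58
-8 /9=-0.89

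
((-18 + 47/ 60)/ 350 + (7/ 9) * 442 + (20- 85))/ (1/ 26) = 228278713/ 31500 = 7246.94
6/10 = 3/5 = 0.60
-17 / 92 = -0.18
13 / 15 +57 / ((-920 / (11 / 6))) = 4157 / 5520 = 0.75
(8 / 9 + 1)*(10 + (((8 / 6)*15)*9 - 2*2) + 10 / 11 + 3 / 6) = 70091 / 198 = 353.99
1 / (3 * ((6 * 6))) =1 / 108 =0.01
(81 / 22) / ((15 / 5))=27 / 22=1.23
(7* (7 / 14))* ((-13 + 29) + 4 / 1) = 70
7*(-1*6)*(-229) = 9618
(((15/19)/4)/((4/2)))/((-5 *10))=-3/1520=-0.00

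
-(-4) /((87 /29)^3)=4 /27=0.15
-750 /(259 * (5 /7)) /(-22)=75 /407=0.18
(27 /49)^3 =19683 /117649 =0.17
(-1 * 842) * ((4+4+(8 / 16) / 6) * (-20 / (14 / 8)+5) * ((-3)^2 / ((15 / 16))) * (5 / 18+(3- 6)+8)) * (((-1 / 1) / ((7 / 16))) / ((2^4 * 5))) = -3103612 / 49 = -63339.02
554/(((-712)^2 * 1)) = 277/253472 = 0.00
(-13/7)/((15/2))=-26/105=-0.25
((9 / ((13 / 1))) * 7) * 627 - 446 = 33703 / 13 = 2592.54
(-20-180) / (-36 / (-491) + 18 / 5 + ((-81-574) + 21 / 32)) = 15712000 / 51116669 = 0.31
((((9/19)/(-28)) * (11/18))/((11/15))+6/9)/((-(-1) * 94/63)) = 6249/14288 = 0.44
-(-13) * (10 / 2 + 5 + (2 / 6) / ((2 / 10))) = 455 / 3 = 151.67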